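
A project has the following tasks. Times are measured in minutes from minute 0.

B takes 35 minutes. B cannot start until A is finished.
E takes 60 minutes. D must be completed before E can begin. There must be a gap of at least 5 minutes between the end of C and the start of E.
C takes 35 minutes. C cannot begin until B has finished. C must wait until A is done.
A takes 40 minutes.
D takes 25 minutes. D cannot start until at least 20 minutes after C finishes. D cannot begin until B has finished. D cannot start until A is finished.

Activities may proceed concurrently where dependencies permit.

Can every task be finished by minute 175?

A has no prerequisites, so it starts at minute 0 and finishes at minute 40.
B waits on A (finishes minute 40), so it starts at minute 40 and finishes at 40 + 35 = minute 75.
C cannot start until B (finishes minute 75); A (finishes minute 40). The controlling bound is minute 75, so C finishes at 75 + 35 = minute 110.
D has to wait for C (finishes minute 110, plus 20-minute gap → minute 130); B (finishes minute 75); A (finishes minute 40). The latest of these is minute 130, so D runs minute 130 to 130 + 25 = minute 155.
E needs all of D (finishes minute 155); C (finishes minute 110, plus 5-minute gap → minute 115). That puts its earliest start at minute 155; it finishes at 155 + 60 = minute 215.
The earliest everything can be done is minute 215, which is after the deadline of 175, so it is not possible.

No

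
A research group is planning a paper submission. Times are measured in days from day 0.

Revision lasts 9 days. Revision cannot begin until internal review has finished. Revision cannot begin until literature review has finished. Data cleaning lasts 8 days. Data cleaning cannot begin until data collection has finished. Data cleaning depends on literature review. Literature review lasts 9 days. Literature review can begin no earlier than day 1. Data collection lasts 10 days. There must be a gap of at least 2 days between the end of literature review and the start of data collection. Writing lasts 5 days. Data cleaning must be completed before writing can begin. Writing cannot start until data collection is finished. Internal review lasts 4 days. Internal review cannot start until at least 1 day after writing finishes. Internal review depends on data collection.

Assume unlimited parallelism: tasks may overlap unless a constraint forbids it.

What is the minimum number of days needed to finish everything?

49

Literature review cannot begin until its own release at day 1. It runs from day 1 to 1 + 9 = day 10.
After literature review (finishes day 10, plus 2-day gap → day 12), data collection can start at day 12 and finishes at day 22.
Data cleaning cannot start until data collection (finishes day 22); literature review (finishes day 10). The controlling bound is day 22, so data cleaning finishes at 22 + 8 = day 30.
Writing needs all of data cleaning (finishes day 30); data collection (finishes day 22). That puts its earliest start at day 30; it finishes at 30 + 5 = day 35.
For internal review: writing (finishes day 35, plus 1-day gap → day 36); data collection (finishes day 22). Taking the maximum gives a start of day 36, and it finishes at 36 + 4 = day 40.
Revision needs all of internal review (finishes day 40); literature review (finishes day 10). That puts its earliest start at day 40; it finishes at 40 + 9 = day 49.
All tasks are finished once the last one completes. Finish times: Literature review at 10, Data collection at 22, Data cleaning at 30, Writing at 35, Internal review at 40, Revision at 49. The latest is day 49.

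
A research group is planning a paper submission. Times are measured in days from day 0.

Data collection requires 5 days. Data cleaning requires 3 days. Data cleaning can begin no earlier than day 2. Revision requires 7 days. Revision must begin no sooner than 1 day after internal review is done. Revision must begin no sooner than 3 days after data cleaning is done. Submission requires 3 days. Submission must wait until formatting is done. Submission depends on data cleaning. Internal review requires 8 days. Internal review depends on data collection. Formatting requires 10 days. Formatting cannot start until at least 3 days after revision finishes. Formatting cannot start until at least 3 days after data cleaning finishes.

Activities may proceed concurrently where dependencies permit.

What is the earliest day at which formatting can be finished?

34

After its own release at day 2, data cleaning can start at day 2 and finishes at day 5.
Data collection has no prerequisites, so it starts at day 0 and finishes at day 5.
Internal review cannot begin until data collection (finishes day 5). It runs from day 5 to 5 + 8 = day 13.
Revision has to wait for internal review (finishes day 13, plus 1-day gap → day 14); data cleaning (finishes day 5, plus 3-day gap → day 8). The latest of these is day 14, so revision runs day 14 to 14 + 7 = day 21.
Formatting needs all of revision (finishes day 21, plus 3-day gap → day 24); data cleaning (finishes day 5, plus 3-day gap → day 8). That puts its earliest start at day 24; it finishes at 24 + 10 = day 34.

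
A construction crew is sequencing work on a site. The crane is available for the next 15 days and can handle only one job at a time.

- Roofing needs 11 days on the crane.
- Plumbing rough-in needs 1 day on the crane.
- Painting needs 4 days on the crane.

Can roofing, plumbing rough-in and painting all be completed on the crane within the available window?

Running back to back, the jobs need 11 + 1 + 4 = 16 days on the crane.
Since 16 > 15, they cannot all fit.

No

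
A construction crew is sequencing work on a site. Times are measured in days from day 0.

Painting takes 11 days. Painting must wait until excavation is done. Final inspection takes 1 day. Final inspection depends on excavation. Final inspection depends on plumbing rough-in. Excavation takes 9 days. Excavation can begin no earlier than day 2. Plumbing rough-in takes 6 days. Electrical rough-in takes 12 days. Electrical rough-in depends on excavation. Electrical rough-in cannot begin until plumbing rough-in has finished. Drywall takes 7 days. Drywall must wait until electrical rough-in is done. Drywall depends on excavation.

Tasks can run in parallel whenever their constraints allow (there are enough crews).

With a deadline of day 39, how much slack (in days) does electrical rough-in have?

9

Nothing blocks plumbing rough-in, so it runs from day 0 to day 6.
After its own release at day 2, excavation can start at day 2 and finishes at day 11.
For electrical rough-in: excavation (finishes day 11); plumbing rough-in (finishes day 6). Taking the maximum gives a start of day 11, and it finishes at 11 + 12 = day 23.

Working backward from the deadline:
Nothing follows drywall; the deadline of day 39 is its only limit. It must start by 39 − 7 = day 32.
Electrical rough-in has to be done before drywall (must start by day 32). That means finishing by day 32, i.e. starting by 32 − 12 = day 20.
So electrical rough-in can start as early as day 11 and as late as day 20, giving 20 − 11 = 9 days of slack.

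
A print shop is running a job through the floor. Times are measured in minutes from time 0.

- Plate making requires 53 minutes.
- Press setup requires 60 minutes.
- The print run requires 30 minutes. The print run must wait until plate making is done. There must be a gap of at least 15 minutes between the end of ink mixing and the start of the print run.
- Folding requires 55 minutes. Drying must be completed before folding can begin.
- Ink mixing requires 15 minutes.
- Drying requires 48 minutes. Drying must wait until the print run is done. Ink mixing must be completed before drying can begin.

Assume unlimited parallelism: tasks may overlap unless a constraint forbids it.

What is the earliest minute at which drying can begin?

83

Nothing blocks ink mixing, so it runs from minute 0 to minute 15.
Nothing blocks plate making, so it runs from minute 0 to minute 53.
The print run has to wait for plate making (finishes minute 53); ink mixing (finishes minute 15, plus 15-minute gap → minute 30). The latest of these is minute 53, so the print run runs minute 53 to 53 + 30 = minute 83.
Drying waits on the print run (finishes minute 83); ink mixing (finishes minute 15). The latest of these is minute 83, which is the earliest drying can start.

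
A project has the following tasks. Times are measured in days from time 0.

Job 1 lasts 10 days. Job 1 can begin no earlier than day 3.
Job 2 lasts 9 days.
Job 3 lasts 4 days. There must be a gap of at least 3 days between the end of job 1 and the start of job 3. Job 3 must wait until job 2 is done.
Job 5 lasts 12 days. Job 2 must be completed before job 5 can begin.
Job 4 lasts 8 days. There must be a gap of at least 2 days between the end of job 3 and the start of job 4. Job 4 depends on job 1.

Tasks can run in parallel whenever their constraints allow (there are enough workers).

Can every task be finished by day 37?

Job 2 can start immediately at day 0; it finishes at day 9.
Job 5 cannot begin until job 2 (finishes day 9). It runs from day 9 to 9 + 12 = day 21.
After its own release at day 3, job 1 can start at day 3 and finishes at day 13.
Job 3 cannot start until job 1 (finishes day 13, plus 3-day gap → day 16); job 2 (finishes day 9). The controlling bound is day 16, so job 3 finishes at 16 + 4 = day 20.
For job 4: job 3 (finishes day 20, plus 2-day gap → day 22); job 1 (finishes day 13). Taking the maximum gives a start of day 22, and it finishes at 22 + 8 = day 30.
Every task is finished by day 30, which is no later than the deadline of 37, so the schedule is feasible.

Yes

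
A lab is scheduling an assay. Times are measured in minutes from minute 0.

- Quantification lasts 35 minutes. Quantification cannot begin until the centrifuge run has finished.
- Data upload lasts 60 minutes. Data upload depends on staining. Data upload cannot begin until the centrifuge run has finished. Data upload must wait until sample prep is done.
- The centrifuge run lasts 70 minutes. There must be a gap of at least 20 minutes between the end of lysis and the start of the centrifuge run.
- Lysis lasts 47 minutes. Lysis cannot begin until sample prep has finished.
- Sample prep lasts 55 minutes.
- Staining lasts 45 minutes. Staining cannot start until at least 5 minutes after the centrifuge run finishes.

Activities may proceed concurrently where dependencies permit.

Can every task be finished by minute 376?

Sample prep can start immediately at minute 0; it finishes at minute 55.
After sample prep (finishes minute 55), lysis can start at minute 55 and finishes at minute 102.
The centrifuge run cannot begin until lysis (finishes minute 102, plus 20-minute gap → minute 122). It runs from minute 122 to 122 + 70 = minute 192.
Quantification cannot begin until the centrifuge run (finishes minute 192). It runs from minute 192 to 192 + 35 = minute 227.
After the centrifuge run (finishes minute 192, plus 5-minute gap → minute 197), staining can start at minute 197 and finishes at minute 242.
Data upload has to wait for staining (finishes minute 242); the centrifuge run (finishes minute 192); sample prep (finishes minute 55). The latest of these is minute 242, so data upload runs minute 242 to 242 + 60 = minute 302.
Every task is finished by minute 302, which is no later than the deadline of 376, so the schedule is feasible.

Yes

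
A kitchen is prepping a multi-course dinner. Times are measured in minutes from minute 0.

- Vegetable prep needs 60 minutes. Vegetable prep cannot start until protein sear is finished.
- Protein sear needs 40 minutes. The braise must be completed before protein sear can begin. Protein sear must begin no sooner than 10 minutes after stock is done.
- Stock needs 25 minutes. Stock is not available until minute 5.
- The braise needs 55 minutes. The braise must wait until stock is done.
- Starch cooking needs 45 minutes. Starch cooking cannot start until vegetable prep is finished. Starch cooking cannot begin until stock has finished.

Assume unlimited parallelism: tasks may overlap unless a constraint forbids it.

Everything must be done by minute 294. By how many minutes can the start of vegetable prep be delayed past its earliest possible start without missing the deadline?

Stock waits on its own release at minute 5, so it starts at minute 5 and finishes at 5 + 25 = minute 30.
The braise waits on stock (finishes minute 30), so it starts at minute 30 and finishes at 30 + 55 = minute 85.
For protein sear: the braise (finishes minute 85); stock (finishes minute 30, plus 10-minute gap → minute 40). Taking the maximum gives a start of minute 85, and it finishes at 85 + 40 = minute 125.
Vegetable prep waits on protein sear (finishes minute 125), so it starts at minute 125 and finishes at 125 + 60 = minute 185.

Working backward from the deadline:
Starch cooking has no dependents, so it just needs to finish by minute 294. Starting by 294 − 45 = minute 249 achieves that.
Since starch cooking (must start by minute 249) depends on it, vegetable prep must finish by minute 249. Backing off its 60-minute duration gives a latest start of minute 189.
So vegetable prep can start as early as minute 125 and as late as minute 189, giving 189 − 125 = 64 minutes of slack.

64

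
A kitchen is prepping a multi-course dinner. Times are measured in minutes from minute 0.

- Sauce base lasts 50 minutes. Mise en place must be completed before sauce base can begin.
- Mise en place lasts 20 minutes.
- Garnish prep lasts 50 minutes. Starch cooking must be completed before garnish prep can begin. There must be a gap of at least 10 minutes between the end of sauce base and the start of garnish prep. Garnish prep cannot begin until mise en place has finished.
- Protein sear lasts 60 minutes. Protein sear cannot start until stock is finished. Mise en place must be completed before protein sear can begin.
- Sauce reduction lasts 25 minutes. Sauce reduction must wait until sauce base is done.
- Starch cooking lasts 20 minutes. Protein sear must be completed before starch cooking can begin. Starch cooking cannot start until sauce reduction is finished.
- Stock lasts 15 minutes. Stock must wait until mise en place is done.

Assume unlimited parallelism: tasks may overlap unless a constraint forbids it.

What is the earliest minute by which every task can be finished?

165

Mise en place can start immediately at minute 0; it finishes at minute 20.
Sauce base cannot begin until mise en place (finishes minute 20). It runs from minute 20 to 20 + 50 = minute 70.
After sauce base (finishes minute 70), sauce reduction can start at minute 70 and finishes at minute 95.
Stock cannot begin until mise en place (finishes minute 20). It runs from minute 20 to 20 + 15 = minute 35.
Protein sear cannot start until stock (finishes minute 35); mise en place (finishes minute 20). The controlling bound is minute 35, so protein sear finishes at 35 + 60 = minute 95.
Starch cooking needs all of protein sear (finishes minute 95); sauce reduction (finishes minute 95). That puts its earliest start at minute 95; it finishes at 95 + 20 = minute 115.
Garnish prep needs all of starch cooking (finishes minute 115); sauce base (finishes minute 70, plus 10-minute gap → minute 80); mise en place (finishes minute 20). That puts its earliest start at minute 115; it finishes at 115 + 50 = minute 165.
All tasks are finished once the last one completes. Finish times: Mise en place at 20, Stock at 35, Sauce base at 70, Protein sear at 95, Sauce reduction at 95, Starch cooking at 115, Garnish prep at 165. The latest is minute 165.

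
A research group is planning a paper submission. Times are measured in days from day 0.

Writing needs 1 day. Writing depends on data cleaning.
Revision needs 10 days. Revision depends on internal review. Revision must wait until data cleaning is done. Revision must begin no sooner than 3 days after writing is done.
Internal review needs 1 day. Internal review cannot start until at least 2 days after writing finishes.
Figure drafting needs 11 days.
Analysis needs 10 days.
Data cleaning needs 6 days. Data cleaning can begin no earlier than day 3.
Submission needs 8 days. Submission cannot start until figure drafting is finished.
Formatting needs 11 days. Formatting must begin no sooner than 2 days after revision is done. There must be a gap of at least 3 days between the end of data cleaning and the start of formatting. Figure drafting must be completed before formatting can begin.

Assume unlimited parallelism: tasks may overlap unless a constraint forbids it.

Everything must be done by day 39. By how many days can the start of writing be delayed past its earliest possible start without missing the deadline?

3

Data cleaning cannot begin until its own release at day 3. It runs from day 3 to 3 + 6 = day 9.
Writing waits on data cleaning (finishes day 9), so it starts at day 9 and finishes at 9 + 1 = day 10.

Working backward from the deadline:
To finish by day 39, formatting (duration 11) must start no later than day 28.
Revision must finish before formatting (must start by day 28, minus 2-day gap → day 26). With a 10-day duration, revision must start by 26 − 10 = day 16.
Since revision (must start by day 16) depends on it, internal review must finish by day 16. Backing off its 1-day duration gives a latest start of day 15.
Writing has several dependents: internal review (must start by day 15, minus 2-day gap → day 13); revision (must start by day 16, minus 3-day gap → day 13). The earliest of those limits is day 13, so writing must start by 13 − 1 = day 12.
So writing can start as early as day 9 and as late as day 12, giving 12 − 9 = 3 days of slack.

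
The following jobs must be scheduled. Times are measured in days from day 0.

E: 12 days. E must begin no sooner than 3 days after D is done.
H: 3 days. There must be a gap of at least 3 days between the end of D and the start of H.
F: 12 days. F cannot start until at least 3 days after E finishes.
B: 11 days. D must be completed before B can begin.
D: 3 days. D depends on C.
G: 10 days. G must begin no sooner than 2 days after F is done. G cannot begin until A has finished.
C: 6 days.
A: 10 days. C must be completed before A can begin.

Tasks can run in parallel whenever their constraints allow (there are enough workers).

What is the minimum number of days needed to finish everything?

51

Nothing blocks C, so it runs from day 0 to day 6.
D cannot begin until C (finishes day 6). It runs from day 6 to 6 + 3 = day 9.
H waits on D (finishes day 9, plus 3-day gap → day 12), so it starts at day 12 and finishes at 12 + 3 = day 15.
After D (finishes day 9, plus 3-day gap → day 12), E can start at day 12 and finishes at day 24.
F waits on E (finishes day 24, plus 3-day gap → day 27), so it starts at day 27 and finishes at 27 + 12 = day 39.
After D (finishes day 9), B can start at day 9 and finishes at day 20.
A waits on C (finishes day 6), so it starts at day 6 and finishes at 6 + 10 = day 16.
G needs all of F (finishes day 39, plus 2-day gap → day 41); A (finishes day 16). That puts its earliest start at day 41; it finishes at 41 + 10 = day 51.
All tasks are finished once the last one completes. Finish times: A at 16, B at 20, C at 6, D at 9, E at 24, F at 39, G at 51, H at 15. The latest is day 51.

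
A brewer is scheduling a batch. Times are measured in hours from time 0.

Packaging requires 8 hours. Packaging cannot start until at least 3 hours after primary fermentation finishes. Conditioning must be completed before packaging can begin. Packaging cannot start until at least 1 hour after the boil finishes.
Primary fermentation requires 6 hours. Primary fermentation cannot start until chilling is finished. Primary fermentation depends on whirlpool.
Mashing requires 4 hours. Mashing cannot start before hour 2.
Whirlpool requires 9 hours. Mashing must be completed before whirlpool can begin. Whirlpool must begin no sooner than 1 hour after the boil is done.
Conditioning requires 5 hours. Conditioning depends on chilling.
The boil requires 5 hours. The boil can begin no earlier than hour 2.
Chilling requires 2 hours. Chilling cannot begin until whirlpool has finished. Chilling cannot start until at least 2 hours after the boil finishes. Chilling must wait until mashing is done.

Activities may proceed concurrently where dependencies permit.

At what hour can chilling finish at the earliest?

19

After its own release at hour 2, the boil can start at hour 2 and finishes at hour 7.
Mashing cannot begin until its own release at hour 2. It runs from hour 2 to 2 + 4 = hour 6.
Whirlpool has to wait for mashing (finishes hour 6); the boil (finishes hour 7, plus 1-hour gap → hour 8). The latest of these is hour 8, so whirlpool runs hour 8 to 8 + 9 = hour 17.
Chilling needs all of whirlpool (finishes hour 17); the boil (finishes hour 7, plus 2-hour gap → hour 9); mashing (finishes hour 6). That puts its earliest start at hour 17; it finishes at 17 + 2 = hour 19.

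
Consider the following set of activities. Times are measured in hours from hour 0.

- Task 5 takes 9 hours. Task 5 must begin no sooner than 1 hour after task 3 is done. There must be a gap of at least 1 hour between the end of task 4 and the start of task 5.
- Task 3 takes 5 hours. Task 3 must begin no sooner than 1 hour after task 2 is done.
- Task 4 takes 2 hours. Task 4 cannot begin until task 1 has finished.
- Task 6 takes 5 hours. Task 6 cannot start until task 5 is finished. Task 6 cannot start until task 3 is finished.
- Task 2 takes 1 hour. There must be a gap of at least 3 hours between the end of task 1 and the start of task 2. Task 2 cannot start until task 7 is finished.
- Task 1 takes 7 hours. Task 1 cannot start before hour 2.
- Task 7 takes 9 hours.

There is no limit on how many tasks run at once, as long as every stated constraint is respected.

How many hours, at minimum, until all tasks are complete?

Nothing blocks task 7, so it runs from hour 0 to hour 9.
Task 1 waits on its own release at hour 2, so it starts at hour 2 and finishes at 2 + 7 = hour 9.
Task 4 waits on task 1 (finishes hour 9), so it starts at hour 9 and finishes at 9 + 2 = hour 11.
Task 2 has to wait for task 1 (finishes hour 9, plus 3-hour gap → hour 12); task 7 (finishes hour 9). The latest of these is hour 12, so task 2 runs hour 12 to 12 + 1 = hour 13.
Task 3 cannot begin until task 2 (finishes hour 13, plus 1-hour gap → hour 14). It runs from hour 14 to 14 + 5 = hour 19.
Task 5 cannot start until task 3 (finishes hour 19, plus 1-hour gap → hour 20); task 4 (finishes hour 11, plus 1-hour gap → hour 12). The controlling bound is hour 20, so task 5 finishes at 20 + 9 = hour 29.
Task 6 has to wait for task 5 (finishes hour 29); task 3 (finishes hour 19). The latest of these is hour 29, so task 6 runs hour 29 to 29 + 5 = hour 34.
All tasks are finished once the last one completes. Finish times: Task 1 at 9, Task 2 at 13, Task 3 at 19, Task 4 at 11, Task 5 at 29, Task 6 at 34, Task 7 at 9. The latest is hour 34.

34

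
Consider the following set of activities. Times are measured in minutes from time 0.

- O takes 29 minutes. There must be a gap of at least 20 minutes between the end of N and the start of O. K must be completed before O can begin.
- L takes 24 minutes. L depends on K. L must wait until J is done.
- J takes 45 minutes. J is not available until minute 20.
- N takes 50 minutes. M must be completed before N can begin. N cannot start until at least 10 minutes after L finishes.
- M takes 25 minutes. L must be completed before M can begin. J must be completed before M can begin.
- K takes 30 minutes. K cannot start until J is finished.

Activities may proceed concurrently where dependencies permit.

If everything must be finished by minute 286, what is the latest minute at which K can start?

108

To finish by minute 286, O (duration 29) must start no later than minute 257.
N has to be done before O (must start by minute 257, minus 20-minute gap → minute 237). That means finishing by minute 237, i.e. starting by 237 − 50 = minute 187.
M has to be done before N (must start by minute 187). That means finishing by minute 187, i.e. starting by 187 − 25 = minute 162.
For L: M (must start by minute 162); N (must start by minute 187, minus 10-minute gap → minute 177). The most restrictive is minute 162; with a 24-minute duration, L must start by minute 138.
K must finish in time for L (must start by minute 138); O (must start by minute 257). The tightest is minute 138, so K must start by 138 − 30 = minute 108.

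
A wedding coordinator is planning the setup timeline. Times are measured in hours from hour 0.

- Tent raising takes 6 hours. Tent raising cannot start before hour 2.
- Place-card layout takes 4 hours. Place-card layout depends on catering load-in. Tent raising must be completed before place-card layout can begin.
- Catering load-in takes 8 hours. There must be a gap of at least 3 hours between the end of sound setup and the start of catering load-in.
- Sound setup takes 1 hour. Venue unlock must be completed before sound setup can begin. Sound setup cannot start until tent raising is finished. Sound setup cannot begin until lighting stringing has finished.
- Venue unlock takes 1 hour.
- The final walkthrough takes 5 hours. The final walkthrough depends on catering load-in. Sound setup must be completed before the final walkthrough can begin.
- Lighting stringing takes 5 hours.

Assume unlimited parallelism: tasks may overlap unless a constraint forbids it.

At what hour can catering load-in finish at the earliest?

20

Lighting stringing can start immediately at hour 0; it finishes at hour 5.
After its own release at hour 2, tent raising can start at hour 2 and finishes at hour 8.
Venue unlock can start immediately at hour 0; it finishes at hour 1.
For sound setup: venue unlock (finishes hour 1); tent raising (finishes hour 8); lighting stringing (finishes hour 5). Taking the maximum gives a start of hour 8, and it finishes at 8 + 1 = hour 9.
After sound setup (finishes hour 9, plus 3-hour gap → hour 12), catering load-in can start at hour 12 and finishes at hour 20.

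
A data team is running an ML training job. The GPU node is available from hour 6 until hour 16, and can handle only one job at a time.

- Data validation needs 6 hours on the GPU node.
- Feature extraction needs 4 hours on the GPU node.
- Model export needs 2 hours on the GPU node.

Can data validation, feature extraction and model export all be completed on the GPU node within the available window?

The GPU node window is 16 − 6 = 10 hours.
Running back to back, the jobs need 6 + 4 + 2 = 12 hours on the GPU node.
Since 12 > 10, they cannot all fit.

No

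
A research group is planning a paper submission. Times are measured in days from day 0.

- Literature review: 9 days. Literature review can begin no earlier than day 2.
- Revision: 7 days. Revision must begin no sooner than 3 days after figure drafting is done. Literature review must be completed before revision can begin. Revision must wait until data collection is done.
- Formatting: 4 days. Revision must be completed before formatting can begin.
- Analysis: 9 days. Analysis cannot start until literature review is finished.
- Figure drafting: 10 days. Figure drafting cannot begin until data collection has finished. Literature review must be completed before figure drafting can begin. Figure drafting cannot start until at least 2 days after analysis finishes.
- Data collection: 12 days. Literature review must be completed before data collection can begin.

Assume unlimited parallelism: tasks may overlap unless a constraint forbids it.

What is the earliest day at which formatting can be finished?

47

After its own release at day 2, literature review can start at day 2 and finishes at day 11.
After literature review (finishes day 11), analysis can start at day 11 and finishes at day 20.
Data collection waits on literature review (finishes day 11), so it starts at day 11 and finishes at 11 + 12 = day 23.
For figure drafting: data collection (finishes day 23); literature review (finishes day 11); analysis (finishes day 20, plus 2-day gap → day 22). Taking the maximum gives a start of day 23, and it finishes at 23 + 10 = day 33.
For revision: figure drafting (finishes day 33, plus 3-day gap → day 36); literature review (finishes day 11); data collection (finishes day 23). Taking the maximum gives a start of day 36, and it finishes at 36 + 7 = day 43.
Formatting waits on revision (finishes day 43), so it starts at day 43 and finishes at 43 + 4 = day 47.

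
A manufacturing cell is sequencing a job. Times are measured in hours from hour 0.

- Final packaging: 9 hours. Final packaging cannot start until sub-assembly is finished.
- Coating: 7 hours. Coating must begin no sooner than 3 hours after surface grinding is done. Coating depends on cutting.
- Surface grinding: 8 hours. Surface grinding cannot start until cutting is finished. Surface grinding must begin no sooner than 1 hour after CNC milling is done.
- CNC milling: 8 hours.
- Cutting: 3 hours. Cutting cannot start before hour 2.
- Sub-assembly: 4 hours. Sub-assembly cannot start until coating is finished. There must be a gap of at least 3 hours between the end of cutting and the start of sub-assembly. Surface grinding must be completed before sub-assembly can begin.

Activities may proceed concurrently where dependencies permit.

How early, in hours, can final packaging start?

Nothing blocks CNC milling, so it runs from hour 0 to hour 8.
After its own release at hour 2, cutting can start at hour 2 and finishes at hour 5.
Surface grinding cannot start until cutting (finishes hour 5); CNC milling (finishes hour 8, plus 1-hour gap → hour 9). The controlling bound is hour 9, so surface grinding finishes at 9 + 8 = hour 17.
For coating: surface grinding (finishes hour 17, plus 3-hour gap → hour 20); cutting (finishes hour 5). Taking the maximum gives a start of hour 20, and it finishes at 20 + 7 = hour 27.
Sub-assembly cannot start until coating (finishes hour 27); cutting (finishes hour 5, plus 3-hour gap → hour 8); surface grinding (finishes hour 17). The controlling bound is hour 27, so sub-assembly finishes at 27 + 4 = hour 31.
Final packaging waits on sub-assembly (finishes hour 31), so the earliest it can start is hour 31.

31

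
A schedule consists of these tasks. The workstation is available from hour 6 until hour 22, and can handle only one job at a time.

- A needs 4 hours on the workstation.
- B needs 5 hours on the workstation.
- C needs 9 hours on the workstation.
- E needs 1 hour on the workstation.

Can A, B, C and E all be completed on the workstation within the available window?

The workstation window is 22 − 6 = 16 hours.
Running back to back, the jobs need 4 + 5 + 9 + 1 = 19 hours on the workstation.
Since 19 > 16, they cannot all fit.

No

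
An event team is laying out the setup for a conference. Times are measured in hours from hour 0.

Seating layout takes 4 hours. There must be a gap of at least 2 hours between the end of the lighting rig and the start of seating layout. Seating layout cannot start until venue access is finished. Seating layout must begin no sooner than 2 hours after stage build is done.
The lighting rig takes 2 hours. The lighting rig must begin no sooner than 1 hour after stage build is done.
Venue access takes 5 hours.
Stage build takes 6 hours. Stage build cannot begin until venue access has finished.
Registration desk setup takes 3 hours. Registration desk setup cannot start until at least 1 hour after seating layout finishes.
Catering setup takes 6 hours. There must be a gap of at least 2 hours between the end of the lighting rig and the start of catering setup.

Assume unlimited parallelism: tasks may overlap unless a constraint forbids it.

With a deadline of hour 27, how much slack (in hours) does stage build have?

3

Nothing blocks venue access, so it runs from hour 0 to hour 5.
Stage build waits on venue access (finishes hour 5), so it starts at hour 5 and finishes at 5 + 6 = hour 11.

Working backward from the deadline:
Nothing follows registration desk setup; the deadline of hour 27 is its only limit. It must start by 27 − 3 = hour 24.
Seating layout must finish before registration desk setup (must start by hour 24, minus 1-hour gap → hour 23). With a 4-hour duration, seating layout must start by 23 − 4 = hour 19.
Catering setup has no dependents, so it just needs to finish by hour 27. Starting by 27 − 6 = hour 21 achieves that.
The lighting rig feeds seating layout (must start by hour 19, minus 2-hour gap → hour 17); catering setup (must start by hour 21, minus 2-hour gap → hour 19). Taking the minimum, the lighting rig must finish by hour 17 and start by 17 − 2 = hour 15.
Stage build has several dependents: the lighting rig (must start by hour 15, minus 1-hour gap → hour 14); seating layout (must start by hour 19, minus 2-hour gap → hour 17). The earliest of those limits is hour 14, so stage build must start by 14 − 6 = hour 8.
So stage build can start as early as hour 5 and as late as hour 8, giving 8 − 5 = 3 hours of slack.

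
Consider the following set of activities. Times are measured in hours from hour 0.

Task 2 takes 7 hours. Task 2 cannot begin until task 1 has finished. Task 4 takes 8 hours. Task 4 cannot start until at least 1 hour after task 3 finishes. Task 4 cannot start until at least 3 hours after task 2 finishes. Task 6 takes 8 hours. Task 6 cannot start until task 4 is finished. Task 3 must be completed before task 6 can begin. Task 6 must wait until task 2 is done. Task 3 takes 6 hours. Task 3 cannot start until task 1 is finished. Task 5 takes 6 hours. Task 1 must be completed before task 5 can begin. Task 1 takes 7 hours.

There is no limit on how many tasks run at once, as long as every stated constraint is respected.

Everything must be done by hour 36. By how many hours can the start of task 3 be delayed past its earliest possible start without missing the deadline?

6

Task 1 can start immediately at hour 0; it finishes at hour 7.
After task 1 (finishes hour 7), task 3 can start at hour 7 and finishes at hour 13.

Working backward from the deadline:
Task 6 must finish by hour 36; it takes 8 hours, so it must start by 36 − 8 = hour 28.
Task 4 must finish before task 6 (must start by hour 28). With an 8-hour duration, task 4 must start by 28 − 8 = hour 20.
Task 3 has several dependents: task 4 (must start by hour 20, minus 1-hour gap → hour 19); task 6 (must start by hour 28). The earliest of those limits is hour 19, so task 3 must start by 19 − 6 = hour 13.
So task 3 can start as early as hour 7 and as late as hour 13, giving 13 − 7 = 6 hours of slack.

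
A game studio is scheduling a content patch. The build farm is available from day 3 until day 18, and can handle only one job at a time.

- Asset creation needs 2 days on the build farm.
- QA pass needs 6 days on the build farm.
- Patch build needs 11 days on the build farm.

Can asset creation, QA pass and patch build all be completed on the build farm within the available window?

No

The build farm window is 18 − 3 = 15 days.
Running back to back, the jobs need 2 + 6 + 11 = 19 days on the build farm.
Since 19 > 15, they cannot all fit.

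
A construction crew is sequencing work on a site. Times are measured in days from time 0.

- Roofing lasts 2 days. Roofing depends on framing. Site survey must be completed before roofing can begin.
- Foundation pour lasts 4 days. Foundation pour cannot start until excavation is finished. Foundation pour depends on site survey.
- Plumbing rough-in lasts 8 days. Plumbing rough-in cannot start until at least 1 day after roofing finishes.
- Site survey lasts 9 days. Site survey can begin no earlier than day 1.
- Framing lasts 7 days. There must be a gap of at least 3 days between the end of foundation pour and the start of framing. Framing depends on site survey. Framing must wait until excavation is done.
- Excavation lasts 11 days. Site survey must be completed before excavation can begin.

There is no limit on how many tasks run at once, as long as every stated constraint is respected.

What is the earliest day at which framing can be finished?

35

Site survey cannot begin until its own release at day 1. It runs from day 1 to 1 + 9 = day 10.
After site survey (finishes day 10), excavation can start at day 10 and finishes at day 21.
Foundation pour has to wait for excavation (finishes day 21); site survey (finishes day 10). The latest of these is day 21, so foundation pour runs day 21 to 21 + 4 = day 25.
For framing: foundation pour (finishes day 25, plus 3-day gap → day 28); site survey (finishes day 10); excavation (finishes day 21). Taking the maximum gives a start of day 28, and it finishes at 28 + 7 = day 35.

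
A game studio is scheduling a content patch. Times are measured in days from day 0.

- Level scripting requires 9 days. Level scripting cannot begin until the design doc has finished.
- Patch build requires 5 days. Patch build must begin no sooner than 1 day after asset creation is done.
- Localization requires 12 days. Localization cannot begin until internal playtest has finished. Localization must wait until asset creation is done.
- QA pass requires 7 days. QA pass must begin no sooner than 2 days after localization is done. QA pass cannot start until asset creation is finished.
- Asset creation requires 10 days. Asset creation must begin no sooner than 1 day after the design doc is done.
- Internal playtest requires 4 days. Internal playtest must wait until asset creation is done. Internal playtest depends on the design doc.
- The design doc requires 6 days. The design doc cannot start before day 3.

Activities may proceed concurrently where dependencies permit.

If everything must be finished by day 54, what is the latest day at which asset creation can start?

19

To finish by day 54, QA pass (duration 7) must start no later than day 47.
Localization must finish before QA pass (must start by day 47, minus 2-day gap → day 45). With a 12-day duration, localization must start by 45 − 12 = day 33.
Internal playtest must finish before localization (must start by day 33). With a 4-day duration, internal playtest must start by 33 − 4 = day 29.
Patch build must finish by day 54; it takes 5 days, so it must start by 54 − 5 = day 49.
Asset creation has several dependents: internal playtest (must start by day 29); localization (must start by day 33); QA pass (must start by day 47); patch build (must start by day 49, minus 1-day gap → day 48). The earliest of those limits is day 29, so asset creation must start by 29 − 10 = day 19.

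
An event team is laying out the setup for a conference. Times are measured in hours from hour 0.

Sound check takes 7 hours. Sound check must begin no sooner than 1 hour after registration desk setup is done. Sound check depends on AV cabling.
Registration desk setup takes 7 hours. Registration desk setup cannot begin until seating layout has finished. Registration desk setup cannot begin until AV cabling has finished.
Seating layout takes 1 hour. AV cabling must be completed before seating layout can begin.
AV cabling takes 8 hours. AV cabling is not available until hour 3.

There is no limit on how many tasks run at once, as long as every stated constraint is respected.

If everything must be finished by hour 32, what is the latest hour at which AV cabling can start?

8

Sound check must finish by hour 32; it takes 7 hours, so it must start by 32 − 7 = hour 25.
Since sound check (must start by hour 25, minus 1-hour gap → hour 24) depends on it, registration desk setup must finish by hour 24. Backing off its 7-hour duration gives a latest start of hour 17.
Seating layout feeds into registration desk setup (must start by hour 17); so seating layout must finish by hour 17 and therefore start by hour 16.
AV cabling feeds seating layout (must start by hour 16); registration desk setup (must start by hour 17); sound check (must start by hour 25). Taking the minimum, AV cabling must finish by hour 16 and start by 16 − 8 = hour 8.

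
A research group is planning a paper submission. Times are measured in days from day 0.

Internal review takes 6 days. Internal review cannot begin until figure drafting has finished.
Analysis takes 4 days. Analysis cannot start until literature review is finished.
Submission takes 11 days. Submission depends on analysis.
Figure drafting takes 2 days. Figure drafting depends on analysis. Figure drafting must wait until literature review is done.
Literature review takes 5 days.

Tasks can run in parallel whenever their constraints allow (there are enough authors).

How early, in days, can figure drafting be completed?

Literature review can start immediately at day 0; it finishes at day 5.
Analysis waits on literature review (finishes day 5), so it starts at day 5 and finishes at 5 + 4 = day 9.
Figure drafting has to wait for analysis (finishes day 9); literature review (finishes day 5). The latest of these is day 9, so figure drafting runs day 9 to 9 + 2 = day 11.

11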